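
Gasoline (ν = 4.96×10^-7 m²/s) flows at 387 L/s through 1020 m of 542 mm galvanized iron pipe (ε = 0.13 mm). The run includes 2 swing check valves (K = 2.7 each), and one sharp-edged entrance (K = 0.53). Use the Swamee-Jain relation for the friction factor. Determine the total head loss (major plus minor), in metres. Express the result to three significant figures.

H_L ≈ 4.85 m

V = 4Q/(πD²) = 1.677 m/s; V²/2g = 0.1434 m
Re = 1.83×10^6, ε/D = 2.40×10^-4 → f = 0.01482 (Swamee-Jain)
Major: h_f = f(L/D)·V²/2g = 0.01482·1882·0.1434 = 3.999 m
Minor: ΣK = 5.93; h_m = ΣK·V²/2g = 0.8504 m
Total H_L = 3.999 + 0.8504 = 4.849 m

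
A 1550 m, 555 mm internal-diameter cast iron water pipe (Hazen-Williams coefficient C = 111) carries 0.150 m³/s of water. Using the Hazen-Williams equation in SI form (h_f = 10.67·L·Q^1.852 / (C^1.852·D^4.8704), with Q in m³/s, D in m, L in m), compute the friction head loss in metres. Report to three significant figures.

h_f = 10.67·1550·0.150^1.852 / (111^1.852·0.555^4.8704) = 1.413 m

h_f ≈ 1.41 m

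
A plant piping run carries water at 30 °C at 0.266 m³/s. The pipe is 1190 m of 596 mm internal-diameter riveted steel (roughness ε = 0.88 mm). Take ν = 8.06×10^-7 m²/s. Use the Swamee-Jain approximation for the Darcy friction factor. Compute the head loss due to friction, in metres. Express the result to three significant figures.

h_f ≈ 2.04 m

V = 4Q/(πD²) = 4·0.266/(π·0.596²) = 0.9535 m/s
Re = VD/ν = 0.9535·0.596/8.06×10^-7 = 7.05×10^5 → turbulent
ε/D = 0.88/596 = 0.00148
Swamee-Jain: f = 0.02206
h_f = f(L/D)V²/(2g) = 0.02206·(1190/0.596)·0.9535²/(2·9.81) = 2.041 m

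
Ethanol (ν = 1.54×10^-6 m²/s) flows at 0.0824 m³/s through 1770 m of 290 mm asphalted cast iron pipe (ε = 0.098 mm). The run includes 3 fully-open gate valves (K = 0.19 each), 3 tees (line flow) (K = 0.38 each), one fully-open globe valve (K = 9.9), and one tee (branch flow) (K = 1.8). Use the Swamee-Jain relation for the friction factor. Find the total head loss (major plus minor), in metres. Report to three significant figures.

V = 4Q/(πD²) = 1.248 m/s; V²/2g = 0.07932 m
Re = 2.35×10^5, ε/D = 3.38×10^-4 → f = 0.01772 (Swamee-Jain)
Major: h_f = f(L/D)·V²/2g = 0.01772·6103·0.07932 = 8.580 m
Minor: ΣK = 13.4; h_m = ΣK·V²/2g = 1.064 m
Total H_L = 8.580 + 1.064 = 9.644 m

H_L ≈ 9.64 m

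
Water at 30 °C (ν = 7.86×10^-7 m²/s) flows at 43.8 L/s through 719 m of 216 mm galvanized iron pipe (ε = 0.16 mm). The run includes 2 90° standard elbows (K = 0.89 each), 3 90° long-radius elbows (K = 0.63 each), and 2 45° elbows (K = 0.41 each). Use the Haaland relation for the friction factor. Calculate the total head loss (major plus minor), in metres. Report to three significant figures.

H_L ≈ 5.00 m

V = 4Q/(πD²) = 1.195 m/s; V²/2g = 0.07282 m
Re = 3.28×10^5, ε/D = 7.41×10^-4 → f = 0.01927 (Haaland)
Major: h_f = f(L/D)·V²/2g = 0.01927·3329·0.07282 = 4.670 m
Minor: ΣK = 4.49; h_m = ΣK·V²/2g = 0.3270 m
Total H_L = 4.670 + 0.3270 = 4.997 m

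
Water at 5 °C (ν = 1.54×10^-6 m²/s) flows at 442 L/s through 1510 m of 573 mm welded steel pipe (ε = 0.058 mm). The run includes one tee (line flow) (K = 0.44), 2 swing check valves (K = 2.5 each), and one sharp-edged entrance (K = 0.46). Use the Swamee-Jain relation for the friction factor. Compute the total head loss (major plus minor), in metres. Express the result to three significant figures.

V = 4Q/(πD²) = 1.714 m/s; V²/2g = 0.1497 m
Re = 6.38×10^5, ε/D = 1.01×10^-4 → f = 0.01410 (Swamee-Jain)
Major: h_f = f(L/D)·V²/2g = 0.01410·2635·0.1497 = 5.565 m
Minor: ΣK = 5.90; h_m = ΣK·V²/2g = 0.8835 m
Total H_L = 5.565 + 0.8835 = 6.449 m

H_L ≈ 6.45 m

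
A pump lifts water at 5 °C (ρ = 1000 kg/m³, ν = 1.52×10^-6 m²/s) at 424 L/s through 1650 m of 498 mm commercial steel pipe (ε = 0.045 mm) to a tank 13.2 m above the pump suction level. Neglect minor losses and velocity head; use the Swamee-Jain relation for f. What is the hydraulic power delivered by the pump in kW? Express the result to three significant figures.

V = 4Q/(πD²) = 2.177 m/s; Re = 7.13×10^5; ε/D = 9.04×10^-5; f = 0.01380
h_f = f(L/D)V²/2g = 11.04 m
Total head H = z + h_f = 13.2 + 11.04 = 24.24 m
P_hyd = ρgQH = 1000·9.81·0.424·24.24 = 100.8 kW

P_hyd ≈ 101 kW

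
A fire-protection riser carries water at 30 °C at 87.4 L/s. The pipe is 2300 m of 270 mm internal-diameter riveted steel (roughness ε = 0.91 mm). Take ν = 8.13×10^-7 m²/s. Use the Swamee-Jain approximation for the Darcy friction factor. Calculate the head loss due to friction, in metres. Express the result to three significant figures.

V = 4Q/(πD²) = 4·0.0874/(π·0.270²) = 1.526 m/s
Re = VD/ν = 1.526·0.270/8.13×10^-7 = 5.07×10^5 → turbulent
ε/D = 0.91/270 = 0.00337
Swamee-Jain: f = 0.02739
h_f = f(L/D)V²/(2g) = 0.02739·(2300/0.270)·1.526²/(2·9.81) = 27.72 m

h_f ≈ 27.7 m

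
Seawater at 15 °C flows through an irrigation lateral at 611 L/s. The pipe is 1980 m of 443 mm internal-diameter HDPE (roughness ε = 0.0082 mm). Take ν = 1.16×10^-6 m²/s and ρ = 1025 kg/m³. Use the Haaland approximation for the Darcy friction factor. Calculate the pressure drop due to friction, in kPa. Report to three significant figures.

Δp ≈ 406 kPa

V = 4Q/(πD²) = 4·0.611/(π·0.443²) = 3.964 m/s
Re = VD/ν = 3.964·0.443/1.16×10^-6 = 1.51×10^6 → turbulent
ε/D = 0.0082/443 = 1.85×10^-5
Haaland: f = 0.01128
h_f = f(L/D)V²/(2g) = 0.01128·(1980/0.443)·3.964²/(2·9.81) = 40.37 m
Δp = ρg·h_f = 1025·9.81·40.37 = 405.9 kPa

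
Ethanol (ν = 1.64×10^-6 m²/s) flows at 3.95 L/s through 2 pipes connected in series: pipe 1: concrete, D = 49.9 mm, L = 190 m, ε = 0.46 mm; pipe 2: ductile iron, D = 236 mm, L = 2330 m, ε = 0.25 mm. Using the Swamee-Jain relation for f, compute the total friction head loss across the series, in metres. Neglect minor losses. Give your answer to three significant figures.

Pipe 1: V = 2.020 m/s, Re = 6.15×10^4, ε/D = 0.00922, f = 0.03823, h_1 = f(L/D)V²/2g = 30.27 m
Pipe 2: V = 0.09030 m/s, Re = 1.30×10^4, ε/D = 0.00106, f = 0.03086, h_2 = f(L/D)V²/2g = 0.1266 m
Series → Q common, losses add: H = Σh = 30.40 m

H ≈ 30.4 m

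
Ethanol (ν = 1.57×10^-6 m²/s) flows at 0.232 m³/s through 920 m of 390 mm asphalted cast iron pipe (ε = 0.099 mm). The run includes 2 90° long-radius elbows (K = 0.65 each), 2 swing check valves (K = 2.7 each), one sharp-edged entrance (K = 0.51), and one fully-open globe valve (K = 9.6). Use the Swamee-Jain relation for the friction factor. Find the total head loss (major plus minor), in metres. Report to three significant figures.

H_L ≈ 10.5 m

V = 4Q/(πD²) = 1.942 m/s; V²/2g = 0.1922 m
Re = 4.82×10^5, ε/D = 2.54×10^-4 → f = 0.01604 (Swamee-Jain)
Major: h_f = f(L/D)·V²/2g = 0.01604·2359·0.1922 = 7.273 m
Minor: ΣK = 16.8; h_m = ΣK·V²/2g = 3.232 m
Total H_L = 7.273 + 3.232 = 10.50 m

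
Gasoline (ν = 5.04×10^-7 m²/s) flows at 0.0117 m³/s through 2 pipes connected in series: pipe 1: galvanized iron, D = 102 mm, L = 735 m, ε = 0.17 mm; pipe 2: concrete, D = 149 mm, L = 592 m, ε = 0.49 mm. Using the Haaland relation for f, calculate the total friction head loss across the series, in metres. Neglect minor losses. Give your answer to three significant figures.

Pipe 1: V = 1.432 m/s, Re = 2.90×10^5, ε/D = 0.00167, f = 0.02299, h_1 = f(L/D)V²/2g = 17.31 m
Pipe 2: V = 0.6710 m/s, Re = 1.98×10^5, ε/D = 0.00329, f = 0.02748, h_2 = f(L/D)V²/2g = 2.505 m
Series → Q common, losses add: H = Σh = 19.82 m

H ≈ 19.8 m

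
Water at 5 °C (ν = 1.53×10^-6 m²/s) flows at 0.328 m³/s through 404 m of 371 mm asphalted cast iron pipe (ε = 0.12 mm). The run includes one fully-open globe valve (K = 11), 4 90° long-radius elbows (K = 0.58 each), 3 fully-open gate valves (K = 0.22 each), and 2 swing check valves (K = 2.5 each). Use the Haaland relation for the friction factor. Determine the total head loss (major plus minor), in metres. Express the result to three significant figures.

H_L ≈ 17.1 m

V = 4Q/(πD²) = 3.034 m/s; V²/2g = 0.4692 m
Re = 7.36×10^5, ε/D = 3.23×10^-4 → f = 0.01601 (Haaland)
Major: h_f = f(L/D)·V²/2g = 0.01601·1089·0.4692 = 8.179 m
Minor: ΣK = 19.0; h_m = ΣK·V²/2g = 8.906 m
Total H_L = 8.179 + 8.906 = 17.09 m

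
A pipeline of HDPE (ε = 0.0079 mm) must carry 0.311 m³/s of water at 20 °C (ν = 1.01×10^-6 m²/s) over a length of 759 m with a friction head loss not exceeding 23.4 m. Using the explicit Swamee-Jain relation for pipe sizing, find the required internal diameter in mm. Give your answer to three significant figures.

Swamee-Jain (Type III): D = 0.66·[ε^1.25·(LQ²/(gh_f))^4.75 + ν·Q^9.4·(L/(gh_f))^5.2]^0.04
LQ²/(gh_f) = 0.3198; L/(gh_f) = 3.306
Term 1 = ε^1.25·(…)^4.75 = 1.86×10^-9; Term 2 = ν·Q^9.4·(…)^5.2 = 8.65×10^-9
D = 0.66·(1.86×10^-9 + 8.65×10^-9)^0.04 = 0.3165 m = 317 mm
Check: V = 3.95 m/s, Re = 1.24×10^6, f = 0.01186, h_f = 22.6 m ≈ 23.4 m ✓

D ≈ 317 mm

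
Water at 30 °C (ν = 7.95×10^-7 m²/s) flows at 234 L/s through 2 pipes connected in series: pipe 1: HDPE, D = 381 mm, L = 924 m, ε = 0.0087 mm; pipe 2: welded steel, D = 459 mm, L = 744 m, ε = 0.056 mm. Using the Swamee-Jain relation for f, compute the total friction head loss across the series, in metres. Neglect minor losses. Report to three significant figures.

H ≈ 8.66 m

Pipe 1: V = 2.052 m/s, Re = 9.84×10^5, ε/D = 2.28×10^-5, f = 0.01217, h_1 = f(L/D)V²/2g = 6.338 m
Pipe 2: V = 1.414 m/s, Re = 8.16×10^5, ε/D = 1.22×10^-4, f = 0.01405, h_2 = f(L/D)V²/2g = 2.321 m
Series → Q common, losses add: H = Σh = 8.658 m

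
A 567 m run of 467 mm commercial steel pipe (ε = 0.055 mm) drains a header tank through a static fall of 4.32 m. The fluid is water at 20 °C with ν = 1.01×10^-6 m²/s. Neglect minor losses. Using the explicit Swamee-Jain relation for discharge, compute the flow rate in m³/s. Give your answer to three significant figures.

Q ≈ 0.388 m³/s

Swamee-Jain (Type II): Q = -0.965·√(gD⁵h_f/L)·ln[ε/(3.7D) + √(3.17ν²L/(gD³h_f))]
√(gD⁵h_f/L) = √(9.81·0.467⁵·4.32/567) = 0.04075
ε/(3.7D) = 3.18×10^-5; √(3.17ν²L/(gD³h_f)) = 2.06×10^-5
Q = -0.965·0.04075·ln(5.244×10^-5) = 0.3875 m³/s
Check: V = 2.26 m/s, Re = 1.05×10^6, f = 0.01372, h_f = 4.34 m ≈ 4.32 m ✓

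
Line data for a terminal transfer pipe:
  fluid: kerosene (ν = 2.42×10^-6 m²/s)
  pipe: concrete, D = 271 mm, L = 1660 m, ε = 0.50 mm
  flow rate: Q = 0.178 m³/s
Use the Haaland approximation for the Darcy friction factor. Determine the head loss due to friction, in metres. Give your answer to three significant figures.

V = 4Q/(πD²) = 4·0.178/(π·0.271²) = 3.086 m/s
Re = VD/ν = 3.086·0.271/2.42×10^-6 = 3.46×10^5 → turbulent
ε/D = 0.50/271 = 0.00185
Haaland: f = 0.02346
h_f = f(L/D)V²/(2g) = 0.02346·(1660/0.271)·3.086²/(2·9.81) = 69.75 m

h_f ≈ 69.8 m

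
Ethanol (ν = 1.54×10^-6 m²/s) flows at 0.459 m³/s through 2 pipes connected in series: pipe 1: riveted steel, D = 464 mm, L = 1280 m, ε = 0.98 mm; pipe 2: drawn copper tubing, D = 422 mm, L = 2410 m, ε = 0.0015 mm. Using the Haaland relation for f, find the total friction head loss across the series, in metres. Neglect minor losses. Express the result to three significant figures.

Pipe 1: V = 2.714 m/s, Re = 8.18×10^5, ε/D = 0.00211, f = 0.02400, h_1 = f(L/D)V²/2g = 24.87 m
Pipe 2: V = 3.282 m/s, Re = 8.99×10^5, ε/D = 3.55×10^-6, f = 0.01185, h_2 = f(L/D)V²/2g = 37.15 m
Series → Q common, losses add: H = Σh = 62.02 m

H ≈ 62.0 m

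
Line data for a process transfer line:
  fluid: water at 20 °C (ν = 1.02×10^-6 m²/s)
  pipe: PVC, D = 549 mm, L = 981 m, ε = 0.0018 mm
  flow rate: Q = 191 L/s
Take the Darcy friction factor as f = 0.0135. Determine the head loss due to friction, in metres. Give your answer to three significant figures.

V = 4Q/(πD²) = 4·0.191/(π·0.549²) = 0.8069 m/s
h_f = f(L/D)V²/(2g) = 0.01350·(981/0.549)·0.8069²/(2·9.81) = 0.8004 m

h_f ≈ 0.800 m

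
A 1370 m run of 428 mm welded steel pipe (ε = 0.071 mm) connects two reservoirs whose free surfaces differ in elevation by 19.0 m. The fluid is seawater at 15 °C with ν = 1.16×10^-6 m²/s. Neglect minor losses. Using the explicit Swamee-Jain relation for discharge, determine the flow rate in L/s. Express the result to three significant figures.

Swamee-Jain (Type II): Q = -0.965·√(gD⁵h_f/L)·ln[ε/(3.7D) + √(3.17ν²L/(gD³h_f))]
√(gD⁵h_f/L) = √(9.81·0.428⁵·19.0/1370) = 0.04420
ε/(3.7D) = 4.48×10^-5; √(3.17ν²L/(gD³h_f)) = 2.00×10^-5
Q = -0.965·0.04420·ln(6.483×10^-5) = 0.4114 m³/s
Check: V = 2.86 m/s, Re = 1.05×10^6, f = 0.01433, h_f = 19.1 m ≈ 19.0 m ✓

Q ≈ 411 L/s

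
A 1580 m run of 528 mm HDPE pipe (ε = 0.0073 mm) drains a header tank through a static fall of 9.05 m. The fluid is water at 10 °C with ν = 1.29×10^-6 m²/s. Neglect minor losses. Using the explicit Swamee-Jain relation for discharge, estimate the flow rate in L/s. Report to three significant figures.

Swamee-Jain (Type II): Q = -0.965·√(gD⁵h_f/L)·ln[ε/(3.7D) + √(3.17ν²L/(gD³h_f))]
√(gD⁵h_f/L) = √(9.81·0.528⁵·9.05/1580) = 0.04802
ε/(3.7D) = 3.74×10^-6; √(3.17ν²L/(gD³h_f)) = 2.53×10^-5
Q = -0.965·0.04802·ln(2.899×10^-5) = 0.4842 m³/s
Check: V = 2.21 m/s, Re = 9.05×10^5, f = 0.01212, h_f = 9.04 m ≈ 9.05 m ✓

Q ≈ 484 L/s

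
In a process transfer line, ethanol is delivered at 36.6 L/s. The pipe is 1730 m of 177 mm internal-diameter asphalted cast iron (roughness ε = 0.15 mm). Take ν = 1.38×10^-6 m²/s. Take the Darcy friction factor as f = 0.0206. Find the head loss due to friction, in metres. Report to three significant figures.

V = 4Q/(πD²) = 4·0.0366/(π·0.177²) = 1.487 m/s
h_f = f(L/D)V²/(2g) = 0.02060·(1730/0.177)·1.487²/(2·9.81) = 22.71 m

h_f ≈ 22.7 m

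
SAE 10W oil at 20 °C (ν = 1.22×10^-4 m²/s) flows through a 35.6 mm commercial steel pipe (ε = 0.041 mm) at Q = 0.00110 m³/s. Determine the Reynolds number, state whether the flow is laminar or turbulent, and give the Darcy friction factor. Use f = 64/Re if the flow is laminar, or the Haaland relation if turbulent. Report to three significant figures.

Re ≈ 322; laminar; f = 64/Re ≈ 0.198

V = 4Q/(πD²) = 1.105 m/s
Re = VD/ν = 1.105·0.0356/1.22×10^-4 = 322
Re < 2300 → laminar → f = 64/Re = 0.1985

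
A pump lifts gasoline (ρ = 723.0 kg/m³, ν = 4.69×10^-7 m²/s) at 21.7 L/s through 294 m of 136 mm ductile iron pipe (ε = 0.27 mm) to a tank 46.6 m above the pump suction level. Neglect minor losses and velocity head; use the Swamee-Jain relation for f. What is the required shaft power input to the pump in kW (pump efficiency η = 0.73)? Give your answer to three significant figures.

P_shaft ≈ 11.1 kW

V = 4Q/(πD²) = 1.494 m/s; Re = 4.33×10^5; ε/D = 0.00199; f = 0.02392
h_f = f(L/D)V²/2g = 5.881 m
Total head H = z + h_f = 46.6 + 5.881 = 52.48 m
P_hyd = ρgQH = 723.0·9.81·0.0217·52.48 = 8.077 kW
P_shaft = P_hyd/η = 8.077/0.73 = 11.06 kW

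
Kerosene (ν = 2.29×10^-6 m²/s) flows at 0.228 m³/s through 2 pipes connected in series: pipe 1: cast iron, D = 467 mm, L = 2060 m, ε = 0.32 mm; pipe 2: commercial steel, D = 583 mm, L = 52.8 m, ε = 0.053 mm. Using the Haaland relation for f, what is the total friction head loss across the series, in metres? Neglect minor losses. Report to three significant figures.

H ≈ 7.69 m

Pipe 1: V = 1.331 m/s, Re = 2.71×10^5, ε/D = 6.85×10^-4, f = 0.01918, h_1 = f(L/D)V²/2g = 7.640 m
Pipe 2: V = 0.8541 m/s, Re = 2.17×10^5, ε/D = 9.09×10^-5, f = 0.01591, h_2 = f(L/D)V²/2g = 0.05357 m
Series → Q common, losses add: H = Σh = 7.694 m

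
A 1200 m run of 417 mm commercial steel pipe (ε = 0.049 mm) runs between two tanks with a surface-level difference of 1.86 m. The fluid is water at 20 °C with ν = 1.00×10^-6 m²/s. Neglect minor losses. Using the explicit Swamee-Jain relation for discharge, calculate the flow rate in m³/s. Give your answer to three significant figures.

Q ≈ 0.125 m³/s

Swamee-Jain (Type II): Q = -0.965·√(gD⁵h_f/L)·ln[ε/(3.7D) + √(3.17ν²L/(gD³h_f))]
√(gD⁵h_f/L) = √(9.81·0.417⁵·1.86/1200) = 0.01385
ε/(3.7D) = 3.18×10^-5; √(3.17ν²L/(gD³h_f)) = 5.36×10^-5
Q = -0.965·0.01385·ln(8.538×10^-5) = 0.1252 m³/s
Check: V = 0.917 m/s, Re = 3.82×10^5, f = 0.01513, h_f = 1.86 m ≈ 1.86 m ✓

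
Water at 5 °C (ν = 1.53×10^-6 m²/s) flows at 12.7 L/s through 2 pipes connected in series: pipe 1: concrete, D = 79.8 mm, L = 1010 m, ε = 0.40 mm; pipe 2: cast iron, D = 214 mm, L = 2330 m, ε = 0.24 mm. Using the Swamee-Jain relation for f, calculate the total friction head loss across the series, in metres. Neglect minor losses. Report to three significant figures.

Pipe 1: V = 2.539 m/s, Re = 1.32×10^5, ε/D = 0.00501, f = 0.03132, h_1 = f(L/D)V²/2g = 130.3 m
Pipe 2: V = 0.3531 m/s, Re = 4.94×10^4, ε/D = 0.00112, f = 0.02457, h_2 = f(L/D)V²/2g = 1.700 m
Series → Q common, losses add: H = Σh = 132.0 m

H ≈ 132 m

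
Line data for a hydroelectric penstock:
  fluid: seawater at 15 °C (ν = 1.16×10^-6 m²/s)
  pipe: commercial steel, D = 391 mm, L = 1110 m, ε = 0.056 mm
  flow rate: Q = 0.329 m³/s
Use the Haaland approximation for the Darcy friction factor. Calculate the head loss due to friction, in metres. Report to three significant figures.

h_f ≈ 15.2 m

V = 4Q/(πD²) = 4·0.329/(π·0.391²) = 2.740 m/s
Re = VD/ν = 2.740·0.391/1.16×10^-6 = 9.24×10^5 → turbulent
ε/D = 0.056/391 = 1.43×10^-4
Haaland: f = 0.01400
h_f = f(L/D)V²/(2g) = 0.01400·(1110/0.391)·2.740²/(2·9.81) = 15.20 m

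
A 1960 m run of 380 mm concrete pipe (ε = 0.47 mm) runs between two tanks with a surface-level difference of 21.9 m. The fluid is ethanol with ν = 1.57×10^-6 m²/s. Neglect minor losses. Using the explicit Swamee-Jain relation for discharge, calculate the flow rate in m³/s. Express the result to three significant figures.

Q ≈ 0.225 m³/s

Swamee-Jain (Type II): Q = -0.965·√(gD⁵h_f/L)·ln[ε/(3.7D) + √(3.17ν²L/(gD³h_f))]
√(gD⁵h_f/L) = √(9.81·0.380⁵·21.9/1960) = 0.02947
ε/(3.7D) = 3.34×10^-4; √(3.17ν²L/(gD³h_f)) = 3.60×10^-5
Q = -0.965·0.02947·ln(3.703×10^-4) = 0.2247 m³/s
Check: V = 1.98 m/s, Re = 4.80×10^5, f = 0.02135, h_f = 22.0 m ≈ 21.9 m ✓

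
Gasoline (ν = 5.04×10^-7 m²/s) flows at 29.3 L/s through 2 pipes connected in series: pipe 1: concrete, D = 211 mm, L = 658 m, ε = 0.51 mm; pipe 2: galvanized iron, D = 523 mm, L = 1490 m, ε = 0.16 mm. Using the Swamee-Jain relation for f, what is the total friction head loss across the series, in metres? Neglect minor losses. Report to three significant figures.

Pipe 1: V = 0.8379 m/s, Re = 3.51×10^5, ε/D = 0.00242, f = 0.02523, h_1 = f(L/D)V²/2g = 2.816 m
Pipe 2: V = 0.1364 m/s, Re = 1.42×10^5, ε/D = 3.06×10^-4, f = 0.01860, h_2 = f(L/D)V²/2g = 0.05023 m
Series → Q common, losses add: H = Σh = 2.866 m

H ≈ 2.87 m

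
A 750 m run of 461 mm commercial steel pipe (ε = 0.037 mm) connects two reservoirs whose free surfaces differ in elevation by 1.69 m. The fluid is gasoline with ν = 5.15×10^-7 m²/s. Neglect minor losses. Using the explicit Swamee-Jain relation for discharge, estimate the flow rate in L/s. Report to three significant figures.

Swamee-Jain (Type II): Q = -0.965·√(gD⁵h_f/L)·ln[ε/(3.7D) + √(3.17ν²L/(gD³h_f))]
√(gD⁵h_f/L) = √(9.81·0.461⁵·1.69/750) = 0.02145
ε/(3.7D) = 2.17×10^-5; √(3.17ν²L/(gD³h_f)) = 1.97×10^-5
Q = -0.965·0.02145·ln(4.140×10^-5) = 0.2089 m³/s
Check: V = 1.25 m/s, Re = 1.12×10^6, f = 0.01307, h_f = 1.70 m ≈ 1.69 m ✓

Q ≈ 209 L/s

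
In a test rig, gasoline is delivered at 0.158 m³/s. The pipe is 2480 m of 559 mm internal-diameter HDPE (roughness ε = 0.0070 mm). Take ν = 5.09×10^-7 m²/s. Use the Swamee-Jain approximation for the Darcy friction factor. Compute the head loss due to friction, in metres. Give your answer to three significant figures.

h_f ≈ 1.18 m

V = 4Q/(πD²) = 4·0.158/(π·0.559²) = 0.6438 m/s
Re = VD/ν = 0.6438·0.559/5.09×10^-7 = 7.07×10^5 → turbulent
ε/D = 0.0070/559 = 1.25×10^-5
Swamee-Jain: f = 0.01256
h_f = f(L/D)V²/(2g) = 0.01256·(2480/0.559)·0.6438²/(2·9.81) = 1.177 m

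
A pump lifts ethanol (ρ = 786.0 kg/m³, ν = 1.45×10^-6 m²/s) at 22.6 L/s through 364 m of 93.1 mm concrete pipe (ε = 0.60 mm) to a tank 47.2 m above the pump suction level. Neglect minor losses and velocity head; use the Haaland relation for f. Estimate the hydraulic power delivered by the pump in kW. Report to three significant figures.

V = 4Q/(πD²) = 3.320 m/s; Re = 2.13×10^5; ε/D = 0.00644; f = 0.03325
h_f = f(L/D)V²/2g = 73.03 m
Total head H = z + h_f = 47.2 + 73.03 = 120.2 m
P_hyd = ρgQH = 786.0·9.81·0.0226·120.2 = 20.95 kW

P_hyd ≈ 21.0 kW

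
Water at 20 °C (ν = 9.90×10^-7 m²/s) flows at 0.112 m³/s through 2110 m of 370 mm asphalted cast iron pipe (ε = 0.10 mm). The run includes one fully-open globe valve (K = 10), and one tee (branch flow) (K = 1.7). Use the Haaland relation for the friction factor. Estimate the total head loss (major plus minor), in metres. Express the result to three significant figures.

V = 4Q/(πD²) = 1.042 m/s; V²/2g = 0.05530 m
Re = 3.89×10^5, ε/D = 2.70×10^-4 → f = 0.01621 (Haaland)
Major: h_f = f(L/D)·V²/2g = 0.01621·5703·0.05530 = 5.113 m
Minor: ΣK = 11.7; h_m = ΣK·V²/2g = 0.6470 m
Total H_L = 5.113 + 0.6470 = 5.760 m

H_L ≈ 5.76 m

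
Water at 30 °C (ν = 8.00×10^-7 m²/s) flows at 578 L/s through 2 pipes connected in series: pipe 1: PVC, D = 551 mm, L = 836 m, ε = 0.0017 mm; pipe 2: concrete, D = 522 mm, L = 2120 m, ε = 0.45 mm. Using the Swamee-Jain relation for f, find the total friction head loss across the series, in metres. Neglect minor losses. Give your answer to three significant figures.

Pipe 1: V = 2.424 m/s, Re = 1.67×10^6, ε/D = 3.09×10^-6, f = 0.01077, h_1 = f(L/D)V²/2g = 4.896 m
Pipe 2: V = 2.701 m/s, Re = 1.76×10^6, ε/D = 8.62×10^-4, f = 0.01921, h_2 = f(L/D)V²/2g = 29.00 m
Series → Q common, losses add: H = Σh = 33.90 m

H ≈ 33.9 m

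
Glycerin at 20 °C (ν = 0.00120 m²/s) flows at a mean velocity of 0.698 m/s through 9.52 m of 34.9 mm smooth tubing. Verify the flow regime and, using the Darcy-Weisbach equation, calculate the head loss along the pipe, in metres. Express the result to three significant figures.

Re = VD/ν = 0.698·0.03490/0.00120 = 20.3 → laminar (Re < 2300)
f = 64/Re = 3.153
h_f = f(L/D)V²/(2g) = 3.153·(9.52/0.03490)·0.698²/(2·9.81) = 21.36 m

h_f ≈ 21.4 m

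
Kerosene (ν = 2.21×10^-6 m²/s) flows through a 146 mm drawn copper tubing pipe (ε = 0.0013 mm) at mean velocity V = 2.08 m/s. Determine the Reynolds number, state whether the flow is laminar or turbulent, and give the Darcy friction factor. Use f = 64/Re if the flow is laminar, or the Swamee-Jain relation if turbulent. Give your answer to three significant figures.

Re = VD/ν = 2.080·0.146/2.21×10^-6 = 1.37×10^5
Re > 4000 → turbulent; ε/D = 8.90×10^-6
Swamee-Jain: f = 0.01680

Re ≈ 1.37×10^5; turbulent; f ≈ 0.0168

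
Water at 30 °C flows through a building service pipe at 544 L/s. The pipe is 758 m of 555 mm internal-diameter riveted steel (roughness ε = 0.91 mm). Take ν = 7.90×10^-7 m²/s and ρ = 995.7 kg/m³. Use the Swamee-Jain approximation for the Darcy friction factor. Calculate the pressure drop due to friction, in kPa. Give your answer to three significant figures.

V = 4Q/(πD²) = 4·0.544/(π·0.555²) = 2.249 m/s
Re = VD/ν = 2.249·0.555/7.90×10^-7 = 1.58×10^6 → turbulent
ε/D = 0.91/555 = 0.00164
Swamee-Jain: f = 0.02243
h_f = f(L/D)V²/(2g) = 0.02243·(758/0.555)·2.249²/(2·9.81) = 7.893 m
Δp = ρg·h_f = 995.7·9.81·7.893 = 77.10 kPa

Δp ≈ 77.1 kPa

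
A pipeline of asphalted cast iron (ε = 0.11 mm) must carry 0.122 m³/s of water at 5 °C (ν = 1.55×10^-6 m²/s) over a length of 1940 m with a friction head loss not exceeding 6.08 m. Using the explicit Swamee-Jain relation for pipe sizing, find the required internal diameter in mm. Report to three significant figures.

D ≈ 373 mm

Swamee-Jain (Type III): D = 0.66·[ε^1.25·(LQ²/(gh_f))^4.75 + ν·Q^9.4·(L/(gh_f))^5.2]^0.04
LQ²/(gh_f) = 0.4841; L/(gh_f) = 32.53
Term 1 = ε^1.25·(…)^4.75 = 3.59×10^-7; Term 2 = ν·Q^9.4·(…)^5.2 = 2.92×10^-7
D = 0.66·(3.59×10^-7 + 2.92×10^-7)^0.04 = 0.3733 m = 373 mm
Check: V = 1.11 m/s, Re = 2.68×10^5, f = 0.01721, h_f = 5.66 m ≈ 6.08 m ✓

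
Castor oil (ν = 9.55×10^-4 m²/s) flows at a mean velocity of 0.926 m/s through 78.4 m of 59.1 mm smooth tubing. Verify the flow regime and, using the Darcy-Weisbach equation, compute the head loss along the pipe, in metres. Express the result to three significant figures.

Re = VD/ν = 0.926·0.05910/9.55×10^-4 = 57.3 → laminar (Re < 2300)
f = 64/Re = 1.117
h_f = f(L/D)V²/(2g) = 1.117·(78.4/0.05910)·0.926²/(2·9.81) = 64.75 m

h_f ≈ 64.7 m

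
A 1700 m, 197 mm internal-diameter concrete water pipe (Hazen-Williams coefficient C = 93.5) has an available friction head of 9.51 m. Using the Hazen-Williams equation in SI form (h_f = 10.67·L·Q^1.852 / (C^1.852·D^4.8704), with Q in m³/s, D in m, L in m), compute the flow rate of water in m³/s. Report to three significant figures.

Q ≈ 0.0221 m³/s

Rearranging: Q = [h_f·C^1.852·D^4.8704 / (10.67·L)]^(1/1.852)
Q = [9.51·93.5^1.852·0.197^4.8704 / (10.67·1700)]^0.540 = 0.02209 m³/s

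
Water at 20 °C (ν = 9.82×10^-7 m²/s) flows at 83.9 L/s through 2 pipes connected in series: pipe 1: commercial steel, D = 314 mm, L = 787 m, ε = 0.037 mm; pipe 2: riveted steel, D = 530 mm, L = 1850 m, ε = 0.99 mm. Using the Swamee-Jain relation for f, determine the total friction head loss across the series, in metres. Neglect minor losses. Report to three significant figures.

Pipe 1: V = 1.083 m/s, Re = 3.46×10^5, ε/D = 1.18×10^-4, f = 0.01532, h_1 = f(L/D)V²/2g = 2.297 m
Pipe 2: V = 0.3803 m/s, Re = 2.05×10^5, ε/D = 0.00187, f = 0.02408, h_2 = f(L/D)V²/2g = 0.6196 m
Series → Q common, losses add: H = Σh = 2.916 m

H ≈ 2.92 m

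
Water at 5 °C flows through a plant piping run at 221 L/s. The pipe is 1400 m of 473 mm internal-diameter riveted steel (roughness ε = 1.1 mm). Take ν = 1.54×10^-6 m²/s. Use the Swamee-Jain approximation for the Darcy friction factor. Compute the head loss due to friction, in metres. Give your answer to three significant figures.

h_f ≈ 5.95 m

V = 4Q/(πD²) = 4·0.221/(π·0.473²) = 1.258 m/s
Re = VD/ν = 1.258·0.473/1.54×10^-6 = 3.86×10^5 → turbulent
ε/D = 1.1/473 = 0.00233
Swamee-Jain: f = 0.02494
h_f = f(L/D)V²/(2g) = 0.02494·(1400/0.473)·1.258²/(2·9.81) = 5.952 m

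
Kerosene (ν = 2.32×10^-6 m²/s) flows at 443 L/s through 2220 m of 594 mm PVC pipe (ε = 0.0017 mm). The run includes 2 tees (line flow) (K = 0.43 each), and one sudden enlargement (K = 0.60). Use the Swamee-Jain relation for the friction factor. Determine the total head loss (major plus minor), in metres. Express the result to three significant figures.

V = 4Q/(πD²) = 1.599 m/s; V²/2g = 0.1303 m
Re = 4.09×10^5, ε/D = 2.86×10^-6 → f = 0.01361 (Swamee-Jain)
Major: h_f = f(L/D)·V²/2g = 0.01361·3737·0.1303 = 6.627 m
Minor: ΣK = 1.46; h_m = ΣK·V²/2g = 0.1902 m
Total H_L = 6.627 + 0.1902 = 6.817 m

H_L ≈ 6.82 m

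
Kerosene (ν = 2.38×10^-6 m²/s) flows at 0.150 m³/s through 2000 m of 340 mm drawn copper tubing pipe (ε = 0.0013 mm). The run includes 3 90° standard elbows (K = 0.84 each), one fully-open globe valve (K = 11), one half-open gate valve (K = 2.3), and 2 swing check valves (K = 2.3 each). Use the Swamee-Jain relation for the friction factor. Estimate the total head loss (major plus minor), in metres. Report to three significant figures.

H_L ≈ 15.2 m

V = 4Q/(πD²) = 1.652 m/s; V²/2g = 0.1391 m
Re = 2.36×10^5, ε/D = 3.82×10^-6 → f = 0.01508 (Swamee-Jain)
Major: h_f = f(L/D)·V²/2g = 0.01508·5882·0.1391 = 12.34 m
Minor: ΣK = 20.4; h_m = ΣK·V²/2g = 2.841 m
Total H_L = 12.34 + 2.841 = 15.18 m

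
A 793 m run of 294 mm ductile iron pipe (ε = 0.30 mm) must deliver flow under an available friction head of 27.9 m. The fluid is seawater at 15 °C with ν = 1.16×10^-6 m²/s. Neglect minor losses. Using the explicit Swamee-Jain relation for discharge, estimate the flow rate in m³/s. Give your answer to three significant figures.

Swamee-Jain (Type II): Q = -0.965·√(gD⁵h_f/L)·ln[ε/(3.7D) + √(3.17ν²L/(gD³h_f))]
√(gD⁵h_f/L) = √(9.81·0.294⁵·27.9/793) = 0.02753
ε/(3.7D) = 2.76×10^-4; √(3.17ν²L/(gD³h_f)) = 2.21×10^-5
Q = -0.965·0.02753·ln(2.978×10^-4) = 0.2157 m³/s
Check: V = 3.18 m/s, Re = 8.05×10^5, f = 0.02020, h_f = 28.0 m ≈ 27.9 m ✓

Q ≈ 0.216 m³/s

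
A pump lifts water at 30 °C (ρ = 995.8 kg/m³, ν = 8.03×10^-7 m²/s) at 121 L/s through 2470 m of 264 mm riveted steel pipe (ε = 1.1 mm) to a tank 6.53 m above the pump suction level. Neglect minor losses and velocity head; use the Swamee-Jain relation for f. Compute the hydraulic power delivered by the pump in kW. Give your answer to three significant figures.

P_hyd ≈ 87.6 kW

V = 4Q/(πD²) = 2.210 m/s; Re = 7.27×10^5; ε/D = 0.00417; f = 0.02899
h_f = f(L/D)V²/2g = 67.54 m
Total head H = z + h_f = 6.53 + 67.54 = 74.07 m
P_hyd = ρgQH = 995.8·9.81·0.121·74.07 = 87.55 kW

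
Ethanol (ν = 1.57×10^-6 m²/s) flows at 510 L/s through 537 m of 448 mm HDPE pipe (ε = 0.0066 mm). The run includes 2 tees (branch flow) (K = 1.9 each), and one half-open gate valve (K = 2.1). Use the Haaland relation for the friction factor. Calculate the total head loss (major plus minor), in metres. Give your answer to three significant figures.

V = 4Q/(πD²) = 3.235 m/s; V²/2g = 0.5335 m
Re = 9.23×10^5, ε/D = 1.47×10^-5 → f = 0.01200 (Haaland)
Major: h_f = f(L/D)·V²/2g = 0.01200·1199·0.5335 = 7.675 m
Minor: ΣK = 5.90; h_m = ΣK·V²/2g = 3.148 m
Total H_L = 7.675 + 3.148 = 10.82 m

H_L ≈ 10.8 m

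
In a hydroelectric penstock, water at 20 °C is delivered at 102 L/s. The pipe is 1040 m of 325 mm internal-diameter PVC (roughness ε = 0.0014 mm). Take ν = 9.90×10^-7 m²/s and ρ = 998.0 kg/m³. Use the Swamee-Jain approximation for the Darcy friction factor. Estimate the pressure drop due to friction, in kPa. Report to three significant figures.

V = 4Q/(πD²) = 4·0.102/(π·0.325²) = 1.230 m/s
Re = VD/ν = 1.230·0.325/9.90×10^-7 = 4.04×10^5 → turbulent
ε/D = 0.0014/325 = 4.31×10^-6
Swamee-Jain: f = 0.01367
h_f = f(L/D)V²/(2g) = 0.01367·(1040/0.325)·1.230²/(2·9.81) = 3.370 m
Δp = ρg·h_f = 998.0·9.81·3.370 = 32.99 kPa

Δp ≈ 33.0 kPa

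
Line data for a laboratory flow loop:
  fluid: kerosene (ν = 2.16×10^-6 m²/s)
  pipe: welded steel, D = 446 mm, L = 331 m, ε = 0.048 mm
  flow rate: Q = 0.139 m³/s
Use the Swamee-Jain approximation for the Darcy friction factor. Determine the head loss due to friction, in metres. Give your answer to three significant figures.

V = 4Q/(πD²) = 4·0.139/(π·0.446²) = 0.8897 m/s
Re = VD/ν = 0.8897·0.446/2.16×10^-6 = 1.84×10^5 → turbulent
ε/D = 0.048/446 = 1.08×10^-4
Swamee-Jain: f = 0.01667
h_f = f(L/D)V²/(2g) = 0.01667·(331/0.446)·0.8897²/(2·9.81) = 0.4992 m

h_f ≈ 0.499 m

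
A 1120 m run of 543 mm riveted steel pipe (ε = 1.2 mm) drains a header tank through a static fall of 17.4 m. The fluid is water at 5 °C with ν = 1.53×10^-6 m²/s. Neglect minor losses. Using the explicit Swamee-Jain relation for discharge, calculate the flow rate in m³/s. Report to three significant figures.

Swamee-Jain (Type II): Q = -0.965·√(gD⁵h_f/L)·ln[ε/(3.7D) + √(3.17ν²L/(gD³h_f))]
√(gD⁵h_f/L) = √(9.81·0.543⁵·17.4/1120) = 0.08482
ε/(3.7D) = 5.97×10^-4; √(3.17ν²L/(gD³h_f)) = 1.74×10^-5
Q = -0.965·0.08482·ln(6.147×10^-4) = 0.6052 m³/s
Check: V = 2.61 m/s, Re = 9.28×10^5, f = 0.02432, h_f = 17.5 m ≈ 17.4 m ✓

Q ≈ 0.605 m³/s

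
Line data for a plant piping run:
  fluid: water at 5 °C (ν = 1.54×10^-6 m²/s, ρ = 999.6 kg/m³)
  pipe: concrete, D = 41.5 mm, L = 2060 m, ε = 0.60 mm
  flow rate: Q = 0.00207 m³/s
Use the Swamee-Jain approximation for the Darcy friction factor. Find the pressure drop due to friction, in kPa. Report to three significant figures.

V = 4Q/(πD²) = 4·0.00207/(π·0.0415²) = 1.530 m/s
Re = VD/ν = 1.530·0.0415/1.54×10^-6 = 4.12×10^4 → turbulent
ε/D = 0.60/41.5 = 0.0145
Swamee-Jain: f = 0.04468
h_f = f(L/D)V²/(2g) = 0.04468·(2060/0.0415)·1.530²/(2·9.81) = 264.7 m
Δp = ρg·h_f = 999.6·9.81·264.7 = 2596 kPa

Δp ≈ 2600 kPa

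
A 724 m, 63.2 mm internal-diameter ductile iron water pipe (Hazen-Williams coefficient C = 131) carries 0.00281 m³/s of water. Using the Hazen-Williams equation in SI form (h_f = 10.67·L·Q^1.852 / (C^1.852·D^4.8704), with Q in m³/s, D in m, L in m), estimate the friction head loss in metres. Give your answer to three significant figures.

h_f ≈ 12.1 m

h_f = 10.67·724·0.00281^1.852 / (131^1.852·0.0632^4.8704) = 12.10 m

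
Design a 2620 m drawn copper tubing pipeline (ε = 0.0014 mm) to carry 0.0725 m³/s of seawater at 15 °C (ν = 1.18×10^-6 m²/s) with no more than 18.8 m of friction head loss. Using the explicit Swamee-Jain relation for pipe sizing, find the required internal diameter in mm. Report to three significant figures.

Swamee-Jain (Type III): D = 0.66·[ε^1.25·(LQ²/(gh_f))^4.75 + ν·Q^9.4·(L/(gh_f))^5.2]^0.04
LQ²/(gh_f) = 0.07467; L/(gh_f) = 14.21
Term 1 = ε^1.25·(…)^4.75 = 2.14×10^-13; Term 2 = ν·Q^9.4·(…)^5.2 = 2.25×10^-11
D = 0.66·(2.14×10^-13 + 2.25×10^-11)^0.04 = 0.2476 m = 248 mm
Check: V = 1.51 m/s, Re = 3.16×10^5, f = 0.01430, h_f = 17.5 m ≈ 18.8 m ✓

D ≈ 248 mm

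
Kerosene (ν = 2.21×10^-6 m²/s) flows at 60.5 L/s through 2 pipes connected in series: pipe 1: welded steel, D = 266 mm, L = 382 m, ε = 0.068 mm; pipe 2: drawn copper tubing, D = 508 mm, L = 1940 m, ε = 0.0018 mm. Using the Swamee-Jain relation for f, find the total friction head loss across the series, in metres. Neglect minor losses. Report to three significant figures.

H ≈ 1.94 m

Pipe 1: V = 1.089 m/s, Re = 1.31×10^5, ε/D = 2.56×10^-4, f = 0.01851, h_1 = f(L/D)V²/2g = 1.606 m
Pipe 2: V = 0.2985 m/s, Re = 6.86×10^4, ε/D = 3.54×10^-6, f = 0.01937, h_2 = f(L/D)V²/2g = 0.3360 m
Series → Q common, losses add: H = Σh = 1.942 m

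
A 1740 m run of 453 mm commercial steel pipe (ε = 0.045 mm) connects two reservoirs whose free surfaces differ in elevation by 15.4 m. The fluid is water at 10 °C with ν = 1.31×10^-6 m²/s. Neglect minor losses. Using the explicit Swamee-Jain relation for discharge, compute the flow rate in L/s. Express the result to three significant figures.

Q ≈ 387 L/s

Swamee-Jain (Type II): Q = -0.965·√(gD⁵h_f/L)·ln[ε/(3.7D) + √(3.17ν²L/(gD³h_f))]
√(gD⁵h_f/L) = √(9.81·0.453⁵·15.4/1740) = 0.04070
ε/(3.7D) = 2.68×10^-5; √(3.17ν²L/(gD³h_f)) = 2.60×10^-5
Q = -0.965·0.04070·ln(5.281×10^-5) = 0.3868 m³/s
Check: V = 2.40 m/s, Re = 8.30×10^5, f = 0.01372, h_f = 15.5 m ≈ 15.4 m ✓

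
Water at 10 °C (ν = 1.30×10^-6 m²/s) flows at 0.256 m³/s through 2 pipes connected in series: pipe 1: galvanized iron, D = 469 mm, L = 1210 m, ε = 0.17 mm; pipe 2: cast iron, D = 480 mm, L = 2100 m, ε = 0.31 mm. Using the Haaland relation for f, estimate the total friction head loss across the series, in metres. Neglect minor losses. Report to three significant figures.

H ≈ 13.0 m

Pipe 1: V = 1.482 m/s, Re = 5.35×10^5, ε/D = 3.62×10^-4, f = 0.01658, h_1 = f(L/D)V²/2g = 4.786 m
Pipe 2: V = 1.415 m/s, Re = 5.22×10^5, ε/D = 6.46×10^-4, f = 0.01842, h_2 = f(L/D)V²/2g = 8.219 m
Series → Q common, losses add: H = Σh = 13.01 m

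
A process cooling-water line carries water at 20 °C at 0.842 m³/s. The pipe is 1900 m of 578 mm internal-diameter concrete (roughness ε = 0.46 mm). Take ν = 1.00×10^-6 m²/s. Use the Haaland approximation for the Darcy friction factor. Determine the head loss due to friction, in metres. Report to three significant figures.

h_f ≈ 32.4 m

V = 4Q/(πD²) = 4·0.842/(π·0.578²) = 3.209 m/s
Re = VD/ν = 3.209·0.578/1.00×10^-6 = 1.85×10^6 → turbulent
ε/D = 0.46/578 = 7.96×10^-4
Haaland: f = 0.01880
h_f = f(L/D)V²/(2g) = 0.01880·(1900/0.578)·3.209²/(2·9.81) = 32.43 m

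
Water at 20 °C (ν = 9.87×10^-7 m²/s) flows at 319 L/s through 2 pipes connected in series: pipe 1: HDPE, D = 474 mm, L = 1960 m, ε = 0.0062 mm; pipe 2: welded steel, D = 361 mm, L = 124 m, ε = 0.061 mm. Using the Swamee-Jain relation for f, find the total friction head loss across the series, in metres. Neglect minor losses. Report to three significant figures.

Pipe 1: V = 1.808 m/s, Re = 8.68×10^5, ε/D = 1.31×10^-5, f = 0.01218, h_1 = f(L/D)V²/2g = 8.390 m
Pipe 2: V = 3.117 m/s, Re = 1.14×10^6, ε/D = 1.69×10^-4, f = 0.01430, h_2 = f(L/D)V²/2g = 2.433 m
Series → Q common, losses add: H = Σh = 10.82 m

H ≈ 10.8 m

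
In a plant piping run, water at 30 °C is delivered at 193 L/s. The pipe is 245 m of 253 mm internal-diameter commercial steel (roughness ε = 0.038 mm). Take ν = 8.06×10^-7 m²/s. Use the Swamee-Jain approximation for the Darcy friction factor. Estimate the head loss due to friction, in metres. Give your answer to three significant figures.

h_f ≈ 10.2 m

V = 4Q/(πD²) = 4·0.193/(π·0.253²) = 3.839 m/s
Re = VD/ν = 3.839·0.253/8.06×10^-7 = 1.21×10^6 → turbulent
ε/D = 0.038/253 = 1.50×10^-4
Swamee-Jain: f = 0.01402
h_f = f(L/D)V²/(2g) = 0.01402·(245/0.253)·3.839²/(2·9.81) = 10.20 m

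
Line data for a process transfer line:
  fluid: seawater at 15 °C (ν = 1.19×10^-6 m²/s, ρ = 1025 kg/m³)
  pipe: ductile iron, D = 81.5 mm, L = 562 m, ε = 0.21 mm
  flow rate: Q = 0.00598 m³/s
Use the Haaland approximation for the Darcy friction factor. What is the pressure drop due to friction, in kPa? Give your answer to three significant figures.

V = 4Q/(πD²) = 4·0.00598/(π·0.0815²) = 1.146 m/s
Re = VD/ν = 1.146·0.0815/1.19×10^-6 = 7.85×10^4 → turbulent
ε/D = 0.21/81.5 = 0.00258
Haaland: f = 0.02675
h_f = f(L/D)V²/(2g) = 0.02675·(562/0.0815)·1.146²/(2·9.81) = 12.35 m
Δp = ρg·h_f = 1025·9.81·12.35 = 124.2 kPa

Δp ≈ 124 kPa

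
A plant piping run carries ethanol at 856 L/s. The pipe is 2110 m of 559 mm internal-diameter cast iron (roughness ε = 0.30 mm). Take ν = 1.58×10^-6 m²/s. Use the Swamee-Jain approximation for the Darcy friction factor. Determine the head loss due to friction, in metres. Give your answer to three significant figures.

V = 4Q/(πD²) = 4·0.856/(π·0.559²) = 3.488 m/s
Re = VD/ν = 3.488·0.559/1.58×10^-6 = 1.23×10^6 → turbulent
ε/D = 0.30/559 = 5.37×10^-4
Swamee-Jain: f = 0.01745
h_f = f(L/D)V²/(2g) = 0.01745·(2110/0.559)·3.488²/(2·9.81) = 40.84 m

h_f ≈ 40.8 m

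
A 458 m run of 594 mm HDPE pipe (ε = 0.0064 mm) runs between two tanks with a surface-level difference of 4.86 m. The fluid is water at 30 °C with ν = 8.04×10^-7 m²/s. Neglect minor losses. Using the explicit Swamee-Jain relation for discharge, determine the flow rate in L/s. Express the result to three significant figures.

Swamee-Jain (Type II): Q = -0.965·√(gD⁵h_f/L)·ln[ε/(3.7D) + √(3.17ν²L/(gD³h_f))]
√(gD⁵h_f/L) = √(9.81·0.594⁵·4.86/458) = 0.08774
ε/(3.7D) = 2.91×10^-6; √(3.17ν²L/(gD³h_f)) = 9.69×10^-6
Q = -0.965·0.08774·ln(1.260×10^-5) = 0.9552 m³/s
Check: V = 3.45 m/s, Re = 2.55×10^6, f = 0.01044, h_f = 4.87 m ≈ 4.86 m ✓

Q ≈ 955 L/s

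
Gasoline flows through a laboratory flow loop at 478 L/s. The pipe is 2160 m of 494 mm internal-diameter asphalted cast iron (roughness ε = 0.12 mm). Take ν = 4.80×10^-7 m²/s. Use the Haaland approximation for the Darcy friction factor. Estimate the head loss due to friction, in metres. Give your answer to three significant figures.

h_f ≈ 20.3 m

V = 4Q/(πD²) = 4·0.478/(π·0.494²) = 2.494 m/s
Re = VD/ν = 2.494·0.494/4.80×10^-7 = 2.57×10^6 → turbulent
ε/D = 0.12/494 = 2.43×10^-4
Haaland: f = 0.01462
h_f = f(L/D)V²/(2g) = 0.01462·(2160/0.494)·2.494²/(2·9.81) = 20.27 m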